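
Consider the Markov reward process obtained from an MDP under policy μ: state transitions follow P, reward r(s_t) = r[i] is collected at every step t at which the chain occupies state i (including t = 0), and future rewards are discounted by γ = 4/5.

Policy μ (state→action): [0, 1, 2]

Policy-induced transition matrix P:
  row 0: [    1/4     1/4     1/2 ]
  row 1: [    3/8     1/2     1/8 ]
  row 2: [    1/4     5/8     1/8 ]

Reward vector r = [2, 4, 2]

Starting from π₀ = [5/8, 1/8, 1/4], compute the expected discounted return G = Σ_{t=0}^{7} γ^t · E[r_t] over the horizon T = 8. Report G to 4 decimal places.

G = 11.3449

t=0: π = [0.6250, 0.1250, 0.2500], E[r] = 2.2500, γ^t·E[r] = 2.250000, running G = 2.250000
t=1: π = [0.2656, 0.3750, 0.3594], E[r] = 2.7500, γ^t·E[r] = 2.200000, running G = 4.450000
t=2: π = [0.2969, 0.4785, 0.2246], E[r] = 2.9570, γ^t·E[r] = 1.892500, running G = 6.342500
t=3: π = [0.3098, 0.4539, 0.2363], E[r] = 2.9077, γ^t·E[r] = 1.488750, running G = 7.831250
t=4: π = [0.3067, 0.4521, 0.2412], E[r] = 2.9042, γ^t·E[r] = 1.189550, running G = 9.020800
t=5: π = [0.3065, 0.4535, 0.2400], E[r] = 2.9069, γ^t·E[r] = 0.952543, running G = 9.973343
t=6: π = [0.3067, 0.4534, 0.2399], E[r] = 2.9068, γ^t·E[r] = 0.761987, running G = 10.735330
t=7: π = [0.3067, 0.4533, 0.2400], E[r] = 2.9066, γ^t·E[r] = 0.609567, running G = 11.344897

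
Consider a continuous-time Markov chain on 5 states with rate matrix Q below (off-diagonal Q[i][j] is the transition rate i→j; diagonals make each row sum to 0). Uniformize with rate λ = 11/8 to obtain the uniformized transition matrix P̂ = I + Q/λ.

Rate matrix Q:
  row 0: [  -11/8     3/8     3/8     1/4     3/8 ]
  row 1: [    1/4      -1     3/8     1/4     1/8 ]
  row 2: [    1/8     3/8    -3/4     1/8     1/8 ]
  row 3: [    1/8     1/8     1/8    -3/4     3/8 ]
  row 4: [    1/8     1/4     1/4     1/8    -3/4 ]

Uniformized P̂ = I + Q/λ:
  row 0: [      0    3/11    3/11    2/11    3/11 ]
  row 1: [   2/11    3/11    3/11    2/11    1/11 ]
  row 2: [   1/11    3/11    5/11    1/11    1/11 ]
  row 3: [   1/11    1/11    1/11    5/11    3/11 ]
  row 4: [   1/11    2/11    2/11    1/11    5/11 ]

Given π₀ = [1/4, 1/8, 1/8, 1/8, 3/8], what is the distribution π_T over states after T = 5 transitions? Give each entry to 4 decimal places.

t=0: π = [0.2500, 0.1250, 0.1250, 0.1250, 0.3750]
t=1: π = [0.0795, 0.2159, 0.2386, 0.1705, 0.2955]
t=2: π = [0.1033, 0.2149, 0.2583, 0.1798, 0.2438]
t=3: π = [0.1011, 0.2179, 0.2648, 0.1852, 0.2310]
t=4: π = [0.1015, 0.2181, 0.2662, 0.1872, 0.2270]
t=5: π = [0.1015, 0.2180, 0.2664, 0.1881, 0.2259]

π = [0.1015, 0.2180, 0.2664, 0.1881, 0.2259]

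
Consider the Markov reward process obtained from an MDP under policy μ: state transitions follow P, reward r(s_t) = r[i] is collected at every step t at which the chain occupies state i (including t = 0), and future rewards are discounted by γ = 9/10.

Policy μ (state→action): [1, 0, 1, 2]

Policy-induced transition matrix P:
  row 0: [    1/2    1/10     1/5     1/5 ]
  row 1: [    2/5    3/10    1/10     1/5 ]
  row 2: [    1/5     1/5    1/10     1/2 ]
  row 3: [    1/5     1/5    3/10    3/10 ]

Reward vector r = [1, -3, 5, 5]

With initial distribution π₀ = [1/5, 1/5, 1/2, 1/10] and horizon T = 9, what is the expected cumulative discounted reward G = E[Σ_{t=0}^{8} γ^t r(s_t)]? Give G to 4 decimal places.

t=0: π = [0.2000, 0.2000, 0.5000, 0.1000], E[r] = 2.6000, γ^t·E[r] = 2.600000, running G = 2.600000
t=1: π = [0.3000, 0.2000, 0.1400, 0.3600], E[r] = 2.2000, γ^t·E[r] = 1.980000, running G = 4.580000
t=2: π = [0.3300, 0.1900, 0.2020, 0.2780], E[r] = 2.1600, γ^t·E[r] = 1.749600, running G = 6.329600
t=3: π = [0.3370, 0.1860, 0.1886, 0.2884], E[r] = 2.1640, γ^t·E[r] = 1.577556, running G = 7.907156
t=4: π = [0.3383, 0.1849, 0.1914, 0.2854], E[r] = 2.1676, γ^t·E[r] = 1.422162, running G = 9.329318
t=5: π = [0.3385, 0.1847, 0.1909, 0.2860], E[r] = 2.1688, γ^t·E[r] = 1.280678, running G = 10.609997
t=6: π = [0.3385, 0.1846, 0.1910, 0.2859], E[r] = 2.1692, γ^t·E[r] = 1.152778, running G = 11.762775
t=7: π = [0.3385, 0.1846, 0.1910, 0.2859], E[r] = 2.1692, γ^t·E[r] = 1.037531, running G = 12.800307
t=8: π = [0.3385, 0.1846, 0.1910, 0.2859], E[r] = 2.1692, γ^t·E[r] = 0.933783, running G = 13.734089

G = 13.7341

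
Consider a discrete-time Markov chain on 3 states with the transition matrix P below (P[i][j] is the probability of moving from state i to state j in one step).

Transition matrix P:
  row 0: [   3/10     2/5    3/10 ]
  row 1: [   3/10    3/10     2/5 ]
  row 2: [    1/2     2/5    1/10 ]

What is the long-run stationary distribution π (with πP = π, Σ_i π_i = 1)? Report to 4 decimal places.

Balance equations π_j = Σ_i π_i·P[i][j]:
  π_0 = 3/10·π_0 + 3/10·π_1 + 1/2·π_2
  π_1 = 2/5·π_0 + 3/10·π_1 + 2/5·π_2
  normalize: π_0 + π_1 + π_2 = 1
Solving the linear system gives exactly π = [47/132, 4/11, 37/132].

π = [0.3561, 0.3636, 0.2803]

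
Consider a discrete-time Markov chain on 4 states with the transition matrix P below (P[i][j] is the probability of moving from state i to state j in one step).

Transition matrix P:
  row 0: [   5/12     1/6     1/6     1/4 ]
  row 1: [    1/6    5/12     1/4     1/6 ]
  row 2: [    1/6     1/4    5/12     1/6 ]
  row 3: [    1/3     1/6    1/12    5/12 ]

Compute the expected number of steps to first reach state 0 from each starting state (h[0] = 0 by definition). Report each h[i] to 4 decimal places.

h = [0.0000, 4.9091, 4.9091, 3.8182]

First-step conditioning: h[0] = 0; for i ≠ 0, h[i] = 1 + Σ_k P[i][k]·h[k].
  h[1] = 1 + 5/12·h[1] + 1/4·h[2] + 1/6·h[3]
  h[2] = 1 + 1/4·h[1] + 5/12·h[2] + 1/6·h[3]
  h[3] = 1 + 1/6·h[1] + 1/12·h[2] + 5/12·h[3]
Solving the 3×3 linear system over states ≠ 0 gives exactly h = [0, 54/11, 54/11, 42/11] (h[0] = 0 is the target).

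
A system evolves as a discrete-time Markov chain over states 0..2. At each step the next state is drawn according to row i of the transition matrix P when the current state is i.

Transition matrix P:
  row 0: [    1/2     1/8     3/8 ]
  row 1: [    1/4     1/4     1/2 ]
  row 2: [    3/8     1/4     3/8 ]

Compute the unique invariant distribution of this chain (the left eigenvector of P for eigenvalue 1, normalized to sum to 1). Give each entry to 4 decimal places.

π = [0.4000, 0.2000, 0.4000]

Balance equations π_j = Σ_i π_i·P[i][j]:
  π_0 = 1/2·π_0 + 1/4·π_1 + 3/8·π_2
  π_1 = 1/8·π_0 + 1/4·π_1 + 1/4·π_2
  normalize: π_0 + π_1 + π_2 = 1
Solving the linear system gives exactly π = [2/5, 1/5, 2/5].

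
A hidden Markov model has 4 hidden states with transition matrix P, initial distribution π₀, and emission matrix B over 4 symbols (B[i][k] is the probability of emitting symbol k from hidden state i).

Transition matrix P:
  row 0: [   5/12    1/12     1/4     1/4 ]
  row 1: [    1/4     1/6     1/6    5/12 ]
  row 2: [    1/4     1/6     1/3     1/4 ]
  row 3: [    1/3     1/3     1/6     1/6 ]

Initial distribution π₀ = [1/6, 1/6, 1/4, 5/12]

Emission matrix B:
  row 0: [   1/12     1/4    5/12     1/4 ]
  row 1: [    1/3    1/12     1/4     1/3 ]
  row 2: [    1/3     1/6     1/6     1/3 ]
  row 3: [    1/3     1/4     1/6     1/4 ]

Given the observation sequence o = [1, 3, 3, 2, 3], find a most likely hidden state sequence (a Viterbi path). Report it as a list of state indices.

path = [3, 1, 3, 0, 0]

t=0: δ = [4.167e-02, 1.389e-02, 4.167e-02, 1.042e-01]  (obs o_0=1)
t=1: δ = [8.681e-03, 1.157e-02, 5.787e-03, 4.340e-03]  ψ = [3, 3, 3, 3]  (obs o_1=3)
t=2: δ = [9.042e-04, 6.430e-04, 7.234e-04, 1.206e-03]  ψ = [0, 1, 0, 1]  (obs o_2=3)
t=3: δ = [1.674e-04, 1.005e-04, 4.019e-05, 4.465e-05]  ψ = [3, 3, 2, 1]  (obs o_3=2)
t=4: δ = [1.744e-05, 5.582e-06, 1.395e-05, 1.047e-05]  ψ = [0, 1, 0, 0]  (obs o_4=3)
backtrack: best end state = 0; path = [3, 1, 3, 0, 0]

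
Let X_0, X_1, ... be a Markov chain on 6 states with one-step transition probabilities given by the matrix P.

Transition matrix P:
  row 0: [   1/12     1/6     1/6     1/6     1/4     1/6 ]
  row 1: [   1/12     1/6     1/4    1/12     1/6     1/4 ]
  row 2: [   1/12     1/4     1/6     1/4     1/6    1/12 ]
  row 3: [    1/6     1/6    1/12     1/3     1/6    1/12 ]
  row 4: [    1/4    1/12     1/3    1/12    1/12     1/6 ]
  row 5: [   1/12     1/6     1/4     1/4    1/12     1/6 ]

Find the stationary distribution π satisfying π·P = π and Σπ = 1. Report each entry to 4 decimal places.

Balance equations π_j = Σ_i π_i·P[i][j]:
  π_0 = 1/12·π_0 + 1/12·π_1 + 1/12·π_2 + 1/6·π_3 + 1/4·π_4 + 1/12·π_5
  π_1 = 1/6·π_0 + 1/6·π_1 + 1/4·π_2 + 1/6·π_3 + 1/12·π_4 + 1/6·π_5
  π_2 = 1/6·π_0 + 1/4·π_1 + 1/6·π_2 + 1/12·π_3 + 1/3·π_4 + 1/4·π_5
  π_3 = 1/6·π_0 + 1/12·π_1 + 1/4·π_2 + 1/3·π_3 + 1/12·π_4 + 1/4·π_5
  π_4 = 1/4·π_0 + 1/6·π_1 + 1/6·π_2 + 1/6·π_3 + 1/12·π_4 + 1/12·π_5
  normalize: π_0 + π_1 + π_2 + π_3 + π_4 + π_5 = 1
Solving the linear system gives exactly π = [15415/122751, 1823/10674, 49505/245502, 24868/122751, 37361/245502, 12047/81834].

π = [0.1256, 0.1708, 0.2016, 0.2026, 0.1522, 0.1472]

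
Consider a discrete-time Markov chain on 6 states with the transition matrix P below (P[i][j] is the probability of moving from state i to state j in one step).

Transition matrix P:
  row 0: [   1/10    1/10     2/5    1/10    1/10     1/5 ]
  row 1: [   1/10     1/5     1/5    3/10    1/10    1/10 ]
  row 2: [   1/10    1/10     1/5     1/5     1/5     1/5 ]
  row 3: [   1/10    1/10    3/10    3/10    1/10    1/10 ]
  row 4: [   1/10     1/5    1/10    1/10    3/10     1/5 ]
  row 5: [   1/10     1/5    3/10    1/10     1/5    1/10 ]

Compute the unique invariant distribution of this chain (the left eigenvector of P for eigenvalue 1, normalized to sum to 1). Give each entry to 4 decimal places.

Balance equations π_j = Σ_i π_i·P[i][j]:
  π_0 = 1/10·π_0 + 1/10·π_1 + 1/10·π_2 + 1/10·π_3 + 1/10·π_4 + 1/10·π_5
  π_1 = 1/10·π_0 + 1/5·π_1 + 1/10·π_2 + 1/10·π_3 + 1/5·π_4 + 1/5·π_5
  π_2 = 2/5·π_0 + 1/5·π_1 + 1/5·π_2 + 3/10·π_3 + 1/10·π_4 + 3/10·π_5
  π_3 = 1/10·π_0 + 3/10·π_1 + 1/5·π_2 + 3/10·π_3 + 1/10·π_4 + 1/10·π_5
  π_4 = 1/10·π_0 + 1/10·π_1 + 1/5·π_2 + 1/10·π_3 + 3/10·π_4 + 1/5·π_5
  normalize: π_0 + π_1 + π_2 + π_3 + π_4 + π_5 = 1
Solving the linear system gives exactly π = [1/10, 11831/80390, 9522/40195, 15387/80390, 13947/80390, 6071/40195].

π = [0.1000, 0.1472, 0.2369, 0.1914, 0.1735, 0.1510]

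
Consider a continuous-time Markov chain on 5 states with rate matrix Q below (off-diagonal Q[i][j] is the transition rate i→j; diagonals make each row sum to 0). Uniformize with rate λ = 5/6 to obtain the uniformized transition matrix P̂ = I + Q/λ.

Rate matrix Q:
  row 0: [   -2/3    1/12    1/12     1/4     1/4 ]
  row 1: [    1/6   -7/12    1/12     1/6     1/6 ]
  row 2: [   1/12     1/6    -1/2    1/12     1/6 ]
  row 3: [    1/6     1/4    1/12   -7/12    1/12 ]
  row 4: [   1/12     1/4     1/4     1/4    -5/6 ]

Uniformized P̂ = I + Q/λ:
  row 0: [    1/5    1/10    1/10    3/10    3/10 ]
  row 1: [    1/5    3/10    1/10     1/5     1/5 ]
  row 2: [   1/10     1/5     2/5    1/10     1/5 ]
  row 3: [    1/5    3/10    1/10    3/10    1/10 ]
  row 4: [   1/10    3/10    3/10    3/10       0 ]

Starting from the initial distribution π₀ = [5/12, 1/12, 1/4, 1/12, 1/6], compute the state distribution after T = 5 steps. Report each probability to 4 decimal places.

π = [0.1650, 0.2481, 0.1890, 0.2373, 0.1606]

t=0: π = [0.4167, 0.0833, 0.2500, 0.0833, 0.1667]
t=1: π = [0.1583, 0.1917, 0.2083, 0.2417, 0.2000]
t=2: π = [0.1592, 0.2475, 0.2025, 0.2392, 0.1517]
t=3: π = [0.1646, 0.2479, 0.1911, 0.2348, 0.1617]
t=4: π = [0.1647, 0.2480, 0.1897, 0.2370, 0.1607]
t=5: π = [0.1650, 0.2481, 0.1890, 0.2373, 0.1606]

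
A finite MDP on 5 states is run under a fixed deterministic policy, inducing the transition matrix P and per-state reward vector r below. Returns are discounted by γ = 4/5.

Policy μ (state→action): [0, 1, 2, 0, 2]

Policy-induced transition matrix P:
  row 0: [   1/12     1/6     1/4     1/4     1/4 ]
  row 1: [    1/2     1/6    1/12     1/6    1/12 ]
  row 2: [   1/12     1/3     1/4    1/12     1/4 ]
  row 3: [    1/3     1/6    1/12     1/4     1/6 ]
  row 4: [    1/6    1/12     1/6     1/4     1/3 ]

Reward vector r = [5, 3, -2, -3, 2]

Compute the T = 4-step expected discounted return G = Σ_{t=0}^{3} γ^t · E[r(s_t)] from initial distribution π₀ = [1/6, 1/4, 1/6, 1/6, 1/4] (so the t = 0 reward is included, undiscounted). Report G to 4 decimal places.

G = 3.5819

t=0: π = [0.1667, 0.2500, 0.1667, 0.1667, 0.2500], E[r] = 1.2500, γ^t·E[r] = 1.250000, running G = 1.250000
t=1: π = [0.2500, 0.1736, 0.1597, 0.2014, 0.2153], E[r] = 1.2778, γ^t·E[r] = 1.022222, running G = 2.272222
t=2: π = [0.2240, 0.1753, 0.1696, 0.2089, 0.2222], E[r] = 1.1244, γ^t·E[r] = 0.719630, running G = 2.991852
t=3: π = [0.2271, 0.1764, 0.1674, 0.2071, 0.2219], E[r] = 1.1524, γ^t·E[r] = 0.590049, running G = 3.581901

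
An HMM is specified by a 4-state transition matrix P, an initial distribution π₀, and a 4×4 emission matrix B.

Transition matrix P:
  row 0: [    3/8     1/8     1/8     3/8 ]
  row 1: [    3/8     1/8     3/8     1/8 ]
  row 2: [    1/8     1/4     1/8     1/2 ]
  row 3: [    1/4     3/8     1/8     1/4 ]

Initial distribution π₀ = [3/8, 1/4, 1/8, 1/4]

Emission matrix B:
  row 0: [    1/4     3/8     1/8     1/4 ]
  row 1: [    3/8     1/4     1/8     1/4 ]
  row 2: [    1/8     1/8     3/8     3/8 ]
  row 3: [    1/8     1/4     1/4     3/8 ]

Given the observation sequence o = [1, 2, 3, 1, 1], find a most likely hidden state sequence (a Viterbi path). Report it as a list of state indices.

path = [0, 3, 1, 0, 0]

t=0: δ = [1.406e-01, 6.250e-02, 1.562e-02, 6.250e-02]  (obs o_0=1)
t=1: δ = [6.592e-03, 2.930e-03, 8.789e-03, 1.318e-02]  ψ = [0, 3, 1, 0]  (obs o_1=2)
t=2: δ = [8.240e-04, 1.236e-03, 6.180e-04, 1.648e-03]  ψ = [3, 3, 3, 2]  (obs o_2=3)
t=3: δ = [1.738e-04, 1.545e-04, 5.794e-05, 1.030e-04]  ψ = [1, 3, 1, 3]  (obs o_3=1)
t=4: δ = [2.444e-05, 9.656e-06, 7.242e-06, 1.629e-05]  ψ = [0, 3, 1, 0]  (obs o_4=1)
backtrack: best end state = 0; path = [0, 3, 1, 0, 0]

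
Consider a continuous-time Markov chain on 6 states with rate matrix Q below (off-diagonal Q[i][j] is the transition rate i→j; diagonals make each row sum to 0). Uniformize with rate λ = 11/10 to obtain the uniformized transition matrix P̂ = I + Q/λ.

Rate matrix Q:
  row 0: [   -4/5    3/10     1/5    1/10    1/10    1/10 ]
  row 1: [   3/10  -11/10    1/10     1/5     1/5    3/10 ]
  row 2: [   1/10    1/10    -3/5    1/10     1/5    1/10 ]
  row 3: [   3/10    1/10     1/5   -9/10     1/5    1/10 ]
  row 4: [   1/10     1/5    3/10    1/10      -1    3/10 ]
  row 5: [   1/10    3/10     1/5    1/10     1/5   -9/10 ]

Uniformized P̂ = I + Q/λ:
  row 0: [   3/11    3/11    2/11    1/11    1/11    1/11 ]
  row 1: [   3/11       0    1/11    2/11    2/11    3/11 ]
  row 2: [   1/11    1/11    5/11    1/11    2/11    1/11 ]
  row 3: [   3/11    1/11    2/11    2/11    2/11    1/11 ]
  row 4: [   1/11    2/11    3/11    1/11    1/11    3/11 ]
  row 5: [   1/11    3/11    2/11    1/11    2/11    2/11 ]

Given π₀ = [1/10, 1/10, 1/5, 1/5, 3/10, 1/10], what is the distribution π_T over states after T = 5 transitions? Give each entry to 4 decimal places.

t=0: π = [0.1000, 0.1000, 0.2000, 0.2000, 0.3000, 0.1000]
t=1: π = [0.1636, 0.1455, 0.2545, 0.1182, 0.1455, 0.1727]
t=2: π = [0.1686, 0.1521, 0.2512, 0.1149, 0.1537, 0.1595]
t=3: π = [0.1701, 0.1507, 0.2505, 0.1152, 0.1525, 0.1610]
t=4: π = [0.1702, 0.1513, 0.2503, 0.1151, 0.1525, 0.1607]
t=5: π = [0.1703, 0.1512, 0.2502, 0.1151, 0.1525, 0.1607]

π = [0.1703, 0.1512, 0.2502, 0.1151, 0.1525, 0.1607]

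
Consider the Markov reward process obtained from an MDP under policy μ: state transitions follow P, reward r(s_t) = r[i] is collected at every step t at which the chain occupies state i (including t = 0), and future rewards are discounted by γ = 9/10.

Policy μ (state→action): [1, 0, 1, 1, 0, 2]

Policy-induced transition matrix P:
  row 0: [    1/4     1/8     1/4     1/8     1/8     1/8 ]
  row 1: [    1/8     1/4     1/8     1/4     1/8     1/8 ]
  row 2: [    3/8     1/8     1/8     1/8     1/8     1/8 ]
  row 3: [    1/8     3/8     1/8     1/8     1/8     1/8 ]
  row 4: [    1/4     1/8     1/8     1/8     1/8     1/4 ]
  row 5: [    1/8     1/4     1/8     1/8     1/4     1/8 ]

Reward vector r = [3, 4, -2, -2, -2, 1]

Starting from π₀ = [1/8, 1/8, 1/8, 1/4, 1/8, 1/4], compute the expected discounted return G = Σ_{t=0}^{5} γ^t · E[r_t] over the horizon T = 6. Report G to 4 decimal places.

t=0: π = [0.1250, 0.1250, 0.1250, 0.2500, 0.1250, 0.2500], E[r] = 0.1250, γ^t·E[r] = 0.125000, running G = 0.125000
t=1: π = [0.1875, 0.2344, 0.1406, 0.1406, 0.1563, 0.1406], E[r] = 0.7656, γ^t·E[r] = 0.689063, running G = 0.814063
t=2: π = [0.2031, 0.2070, 0.1484, 0.1543, 0.1426, 0.1445], E[r] = 0.6914, γ^t·E[r] = 0.560039, running G = 1.374102
t=3: π = [0.2053, 0.2075, 0.1504, 0.1509, 0.1431, 0.1428], E[r] = 0.7002, γ^t·E[r] = 0.510442, running G = 1.884544
t=4: π = [0.2061, 0.2065, 0.1507, 0.1509, 0.1429, 0.1429], E[r] = 0.6985, γ^t·E[r] = 0.458257, running G = 2.342801
t=5: π = [0.2063, 0.2064, 0.1508, 0.1508, 0.1429, 0.1429], E[r] = 0.6985, γ^t·E[r] = 0.412447, running G = 2.755248

G = 2.7552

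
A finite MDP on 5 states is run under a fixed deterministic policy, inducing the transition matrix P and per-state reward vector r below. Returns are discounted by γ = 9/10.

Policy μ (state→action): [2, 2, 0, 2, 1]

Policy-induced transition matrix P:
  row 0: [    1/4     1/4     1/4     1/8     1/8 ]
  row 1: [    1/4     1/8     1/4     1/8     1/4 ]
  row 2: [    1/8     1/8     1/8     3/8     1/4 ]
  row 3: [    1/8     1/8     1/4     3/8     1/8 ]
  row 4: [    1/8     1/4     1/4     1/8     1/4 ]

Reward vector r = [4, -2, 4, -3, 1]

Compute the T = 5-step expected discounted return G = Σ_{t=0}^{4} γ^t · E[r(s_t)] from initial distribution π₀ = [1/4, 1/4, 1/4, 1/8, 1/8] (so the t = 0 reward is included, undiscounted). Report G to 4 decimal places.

G = 3.5435

t=0: π = [0.2500, 0.2500, 0.2500, 0.1250, 0.1250], E[r] = 1.2500, γ^t·E[r] = 1.250000, running G = 1.250000
t=1: π = [0.1875, 0.1719, 0.2188, 0.2188, 0.2031], E[r] = 0.8281, γ^t·E[r] = 0.745313, running G = 1.995313
t=2: π = [0.1699, 0.1738, 0.2227, 0.2344, 0.1992], E[r] = 0.7188, γ^t·E[r] = 0.582188, running G = 2.577500
t=3: π = [0.1680, 0.1711, 0.2222, 0.2393, 0.1995], E[r] = 0.7000, γ^t·E[r] = 0.510264, running G = 3.087764
t=4: π = [0.1674, 0.1709, 0.2222, 0.2404, 0.1991], E[r] = 0.6946, γ^t·E[r] = 0.455754, running G = 3.543518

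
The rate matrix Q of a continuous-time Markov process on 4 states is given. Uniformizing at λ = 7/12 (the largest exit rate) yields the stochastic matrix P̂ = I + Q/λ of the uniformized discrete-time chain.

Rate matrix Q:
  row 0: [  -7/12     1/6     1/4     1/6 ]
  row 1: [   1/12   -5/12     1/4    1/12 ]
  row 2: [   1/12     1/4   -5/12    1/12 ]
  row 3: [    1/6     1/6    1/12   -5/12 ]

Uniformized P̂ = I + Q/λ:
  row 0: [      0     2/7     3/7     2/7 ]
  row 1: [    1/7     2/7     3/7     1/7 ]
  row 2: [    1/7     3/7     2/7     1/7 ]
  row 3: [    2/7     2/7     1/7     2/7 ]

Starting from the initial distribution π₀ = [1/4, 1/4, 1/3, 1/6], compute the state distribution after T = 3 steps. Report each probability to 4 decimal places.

π = [0.1482, 0.3319, 0.3280, 0.1919]

t=0: π = [0.2500, 0.2500, 0.3333, 0.1667]
t=1: π = [0.1310, 0.3333, 0.3333, 0.2024]
t=2: π = [0.1531, 0.3333, 0.3231, 0.1905]
t=3: π = [0.1482, 0.3319, 0.3280, 0.1919]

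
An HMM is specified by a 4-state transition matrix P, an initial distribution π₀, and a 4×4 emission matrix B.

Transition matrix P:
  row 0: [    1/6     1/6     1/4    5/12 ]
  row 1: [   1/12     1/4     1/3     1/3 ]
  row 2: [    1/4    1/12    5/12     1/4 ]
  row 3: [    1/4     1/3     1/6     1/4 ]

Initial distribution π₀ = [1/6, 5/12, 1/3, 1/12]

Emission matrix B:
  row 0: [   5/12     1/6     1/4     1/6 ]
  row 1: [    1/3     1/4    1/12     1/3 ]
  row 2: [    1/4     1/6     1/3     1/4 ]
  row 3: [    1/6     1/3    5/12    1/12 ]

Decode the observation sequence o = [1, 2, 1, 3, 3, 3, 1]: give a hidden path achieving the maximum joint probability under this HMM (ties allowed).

t=0: δ = [2.778e-02, 1.042e-01, 5.556e-02, 2.778e-02]  (obs o_0=1)
t=1: δ = [3.472e-03, 2.170e-03, 1.157e-02, 1.447e-02]  ψ = [2, 1, 1, 1]  (obs o_1=2)
t=2: δ = [6.028e-04, 1.206e-03, 8.038e-04, 1.206e-03]  ψ = [3, 3, 2, 3]  (obs o_2=1)
t=3: δ = [5.023e-05, 1.340e-04, 1.005e-04, 3.349e-05]  ψ = [3, 3, 1, 1]  (obs o_3=3)
t=4: δ = [4.186e-06, 1.116e-05, 1.116e-05, 3.721e-06]  ψ = [2, 1, 1, 1]  (obs o_4=3)
t=5: δ = [4.651e-07, 9.303e-07, 1.163e-06, 3.101e-07]  ψ = [2, 1, 2, 1]  (obs o_5=3)
t=6: δ = [4.845e-08, 5.814e-08, 8.075e-08, 1.034e-07]  ψ = [2, 1, 2, 1]  (obs o_6=1)
backtrack: best end state = 3; path = [1, 3, 3, 1, 1, 1, 3]

path = [1, 3, 3, 1, 1, 1, 3]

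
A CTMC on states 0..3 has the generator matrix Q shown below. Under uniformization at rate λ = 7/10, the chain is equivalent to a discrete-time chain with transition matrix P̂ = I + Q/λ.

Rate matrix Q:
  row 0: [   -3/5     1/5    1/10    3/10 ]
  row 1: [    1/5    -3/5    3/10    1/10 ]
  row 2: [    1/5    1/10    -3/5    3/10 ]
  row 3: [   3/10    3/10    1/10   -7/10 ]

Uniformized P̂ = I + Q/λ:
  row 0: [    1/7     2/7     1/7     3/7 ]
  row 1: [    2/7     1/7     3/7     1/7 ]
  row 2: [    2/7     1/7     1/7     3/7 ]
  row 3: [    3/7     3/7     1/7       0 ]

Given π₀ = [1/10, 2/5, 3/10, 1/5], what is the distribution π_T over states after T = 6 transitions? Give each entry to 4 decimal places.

π = [0.2810, 0.2542, 0.2156, 0.2492]

t=0: π = [0.1000, 0.4000, 0.3000, 0.2000]
t=1: π = [0.3000, 0.2143, 0.2571, 0.2286]
t=2: π = [0.2755, 0.2510, 0.2041, 0.2694]
t=3: π = [0.2848, 0.2592, 0.2146, 0.2414]
t=4: π = [0.2795, 0.2525, 0.2169, 0.2511]
t=5: π = [0.2817, 0.2545, 0.2150, 0.2488]
t=6: π = [0.2810, 0.2542, 0.2156, 0.2492]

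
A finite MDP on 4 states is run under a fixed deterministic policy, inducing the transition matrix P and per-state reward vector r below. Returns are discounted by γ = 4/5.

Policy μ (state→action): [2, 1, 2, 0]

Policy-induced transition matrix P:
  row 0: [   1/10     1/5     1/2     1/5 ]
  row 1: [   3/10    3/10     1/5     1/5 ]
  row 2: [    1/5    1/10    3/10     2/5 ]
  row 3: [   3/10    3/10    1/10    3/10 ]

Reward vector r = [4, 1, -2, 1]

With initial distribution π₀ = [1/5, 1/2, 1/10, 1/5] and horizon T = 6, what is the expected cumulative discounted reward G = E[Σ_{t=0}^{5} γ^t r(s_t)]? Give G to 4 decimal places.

t=0: π = [0.2000, 0.5000, 0.1000, 0.2000], E[r] = 1.3000, γ^t·E[r] = 1.300000, running G = 1.300000
t=1: π = [0.2500, 0.2600, 0.2500, 0.2400], E[r] = 1.0000, γ^t·E[r] = 0.800000, running G = 2.100000
t=2: π = [0.2250, 0.2250, 0.2760, 0.2740], E[r] = 0.8470, γ^t·E[r] = 0.542080, running G = 2.642080
t=3: π = [0.2274, 0.2223, 0.2677, 0.2826], E[r] = 0.8791, γ^t·E[r] = 0.450099, running G = 3.092179
t=4: π = [0.2278, 0.2237, 0.2667, 0.2818], E[r] = 0.8831, γ^t·E[r] = 0.361701, running G = 3.453881
t=5: π = [0.2278, 0.2239, 0.2668, 0.2815], E[r] = 0.8829, γ^t·E[r] = 0.289301, running G = 3.743182

G = 3.7432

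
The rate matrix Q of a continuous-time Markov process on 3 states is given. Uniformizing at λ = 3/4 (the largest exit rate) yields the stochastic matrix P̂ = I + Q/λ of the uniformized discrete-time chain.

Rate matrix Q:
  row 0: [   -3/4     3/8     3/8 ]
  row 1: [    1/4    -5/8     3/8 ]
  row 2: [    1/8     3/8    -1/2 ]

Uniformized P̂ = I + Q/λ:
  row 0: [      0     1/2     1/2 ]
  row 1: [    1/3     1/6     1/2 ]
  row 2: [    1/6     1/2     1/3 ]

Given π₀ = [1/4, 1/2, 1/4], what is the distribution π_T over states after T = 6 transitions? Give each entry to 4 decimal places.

π = [0.1963, 0.3752, 0.4286]

t=0: π = [0.2500, 0.5000, 0.2500]
t=1: π = [0.2083, 0.3333, 0.4583]
t=2: π = [0.1875, 0.3889, 0.4236]
t=3: π = [0.2002, 0.3704, 0.4294]
t=4: π = [0.1950, 0.3765, 0.4284]
t=5: π = [0.1969, 0.3745, 0.4286]
t=6: π = [0.1963, 0.3752, 0.4286]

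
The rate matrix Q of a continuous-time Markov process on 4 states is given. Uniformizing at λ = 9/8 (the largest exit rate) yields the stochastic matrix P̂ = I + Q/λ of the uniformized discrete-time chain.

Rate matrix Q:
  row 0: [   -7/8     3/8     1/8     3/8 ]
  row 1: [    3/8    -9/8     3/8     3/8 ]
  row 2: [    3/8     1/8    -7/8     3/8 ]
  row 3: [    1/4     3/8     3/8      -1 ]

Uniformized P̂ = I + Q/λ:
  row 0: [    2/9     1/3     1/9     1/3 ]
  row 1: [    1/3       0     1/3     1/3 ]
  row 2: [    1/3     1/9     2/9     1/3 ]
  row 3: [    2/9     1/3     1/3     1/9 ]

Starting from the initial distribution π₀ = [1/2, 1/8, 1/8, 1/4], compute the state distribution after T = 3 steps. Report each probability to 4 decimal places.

π = [0.2726, 0.2104, 0.2440, 0.2730]

t=0: π = [0.5000, 0.1250, 0.1250, 0.2500]
t=1: π = [0.2500, 0.2639, 0.2083, 0.2778]
t=2: π = [0.2747, 0.1991, 0.2546, 0.2716]
t=3: π = [0.2726, 0.2104, 0.2440, 0.2730]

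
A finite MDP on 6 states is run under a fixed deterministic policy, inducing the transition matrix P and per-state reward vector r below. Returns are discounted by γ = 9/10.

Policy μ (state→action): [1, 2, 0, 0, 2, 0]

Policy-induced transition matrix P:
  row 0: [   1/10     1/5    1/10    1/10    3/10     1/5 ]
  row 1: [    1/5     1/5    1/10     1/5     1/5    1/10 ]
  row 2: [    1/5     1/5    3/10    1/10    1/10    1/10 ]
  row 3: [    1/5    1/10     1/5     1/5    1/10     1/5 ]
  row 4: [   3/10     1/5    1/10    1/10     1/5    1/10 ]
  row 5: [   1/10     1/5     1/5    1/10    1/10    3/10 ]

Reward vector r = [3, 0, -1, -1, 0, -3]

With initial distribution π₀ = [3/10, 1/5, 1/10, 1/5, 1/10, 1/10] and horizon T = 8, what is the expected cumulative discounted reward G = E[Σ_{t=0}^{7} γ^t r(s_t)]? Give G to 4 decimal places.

t=0: π = [0.3000, 0.2000, 0.1000, 0.2000, 0.1000, 0.1000], E[r] = 0.3000, γ^t·E[r] = 0.300000, running G = 0.300000
t=1: π = [0.1700, 0.1800, 0.1500, 0.1400, 0.1900, 0.1700], E[r] = -0.2900, γ^t·E[r] = -0.261000, running G = 0.039000
t=2: π = [0.1850, 0.1860, 0.1610, 0.1320, 0.1710, 0.1650], E[r] = -0.2330, γ^t·E[r] = -0.188730, running G = -0.149730
t=3: π = [0.1821, 0.1868, 0.1619, 0.1318, 0.1727, 0.1647], E[r] = -0.2415, γ^t·E[r] = -0.176054, running G = -0.325784
t=4: π = [0.1826, 0.1868, 0.1620, 0.1319, 0.1724, 0.1643], E[r] = -0.2391, γ^t·E[r] = -0.156880, running G = -0.482664
t=5: π = [0.1825, 0.1868, 0.1620, 0.1319, 0.1724, 0.1643], E[r] = -0.2392, γ^t·E[r] = -0.141240, running G = -0.623903
t=6: π = [0.1826, 0.1868, 0.1620, 0.1319, 0.1724, 0.1643], E[r] = -0.2391, γ^t·E[r] = -0.127082, running G = -0.750986
t=7: π = [0.1826, 0.1868, 0.1620, 0.1319, 0.1724, 0.1643], E[r] = -0.2391, γ^t·E[r] = -0.114374, running G = -0.865360

G = -0.8654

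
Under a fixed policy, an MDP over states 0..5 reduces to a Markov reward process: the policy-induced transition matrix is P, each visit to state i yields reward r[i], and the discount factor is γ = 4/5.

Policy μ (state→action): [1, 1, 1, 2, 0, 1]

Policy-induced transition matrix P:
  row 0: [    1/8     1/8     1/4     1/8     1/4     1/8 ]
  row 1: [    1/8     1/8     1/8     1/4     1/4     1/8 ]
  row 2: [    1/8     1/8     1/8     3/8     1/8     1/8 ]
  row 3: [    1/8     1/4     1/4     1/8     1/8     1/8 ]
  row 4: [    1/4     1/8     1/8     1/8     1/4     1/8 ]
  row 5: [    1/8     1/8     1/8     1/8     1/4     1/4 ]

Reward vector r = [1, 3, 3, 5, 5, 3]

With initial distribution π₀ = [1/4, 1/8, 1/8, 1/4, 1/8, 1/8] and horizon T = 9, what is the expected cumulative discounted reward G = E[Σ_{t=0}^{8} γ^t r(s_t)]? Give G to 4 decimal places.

G = 14.8343

t=0: π = [0.2500, 0.1250, 0.1250, 0.2500, 0.1250, 0.1250], E[r] = 3.2500, γ^t·E[r] = 3.250000, running G = 3.250000
t=1: π = [0.1406, 0.1563, 0.1875, 0.1719, 0.2031, 0.1406], E[r] = 3.4688, γ^t·E[r] = 2.775000, running G = 6.025000
t=2: π = [0.1504, 0.1465, 0.1641, 0.1914, 0.2051, 0.1426], E[r] = 3.4922, γ^t·E[r] = 2.235000, running G = 8.260000
t=3: π = [0.1506, 0.1489, 0.1677, 0.1843, 0.2056, 0.1428], E[r] = 3.4785, γ^t·E[r] = 1.781000, running G = 10.041000
t=4: π = [0.1507, 0.1480, 0.1669, 0.1855, 0.2060, 0.1429], E[r] = 3.4817, γ^t·E[r] = 1.426100, running G = 11.467100
t=5: π = [0.1507, 0.1482, 0.1670, 0.1852, 0.2059, 0.1429], E[r] = 3.4808, γ^t·E[r] = 1.140603, running G = 12.607703
t=6: π = [0.1507, 0.1482, 0.1670, 0.1853, 0.2060, 0.1429], E[r] = 3.4810, γ^t·E[r] = 0.912527, running G = 13.520229
t=7: π = [0.1507, 0.1482, 0.1670, 0.1853, 0.2060, 0.1429], E[r] = 3.4810, γ^t·E[r] = 0.730013, running G = 14.250243
t=8: π = [0.1507, 0.1482, 0.1670, 0.1853, 0.2060, 0.1429], E[r] = 3.4810, γ^t·E[r] = 0.584012, running G = 14.834255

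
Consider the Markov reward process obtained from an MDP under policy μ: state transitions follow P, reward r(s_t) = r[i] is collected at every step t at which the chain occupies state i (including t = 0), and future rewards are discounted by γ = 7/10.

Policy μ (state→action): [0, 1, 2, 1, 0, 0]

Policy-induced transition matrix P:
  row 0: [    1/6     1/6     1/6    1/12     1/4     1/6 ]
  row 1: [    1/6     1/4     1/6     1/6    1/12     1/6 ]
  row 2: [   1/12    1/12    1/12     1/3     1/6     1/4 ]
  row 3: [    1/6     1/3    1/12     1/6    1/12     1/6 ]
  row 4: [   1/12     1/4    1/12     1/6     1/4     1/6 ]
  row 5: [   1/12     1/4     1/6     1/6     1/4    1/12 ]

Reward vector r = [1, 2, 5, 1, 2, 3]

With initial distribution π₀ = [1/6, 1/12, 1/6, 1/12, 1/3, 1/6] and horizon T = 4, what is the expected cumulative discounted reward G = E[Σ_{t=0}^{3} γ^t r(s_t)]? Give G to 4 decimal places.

t=0: π = [0.1667, 0.0833, 0.1667, 0.0833, 0.3333, 0.1667], E[r] = 2.4167, γ^t·E[r] = 2.416667, running G = 2.416667
t=1: π = [0.1111, 0.2153, 0.1181, 0.1806, 0.2083, 0.1667], E[r] = 2.2292, γ^t·E[r] = 1.560417, running G = 3.977083
t=2: π = [0.1256, 0.2361, 0.1244, 0.1771, 0.1742, 0.1626], E[r] = 2.2332, γ^t·E[r] = 1.094277, running G = 5.071360
t=3: π = [0.1282, 0.2336, 0.1270, 0.1769, 0.1708, 0.1635], E[r] = 2.2394, γ^t·E[r] = 0.768111, running G = 5.839471

G = 5.8395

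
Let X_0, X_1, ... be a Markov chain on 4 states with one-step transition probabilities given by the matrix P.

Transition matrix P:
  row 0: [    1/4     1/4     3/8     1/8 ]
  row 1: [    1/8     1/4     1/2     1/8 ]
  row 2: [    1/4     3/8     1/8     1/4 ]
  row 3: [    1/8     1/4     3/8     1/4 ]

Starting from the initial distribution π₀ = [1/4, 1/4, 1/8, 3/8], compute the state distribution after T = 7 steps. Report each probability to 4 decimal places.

π = [0.1899, 0.2911, 0.3292, 0.1899]

t=0: π = [0.2500, 0.2500, 0.1250, 0.3750]
t=1: π = [0.1719, 0.2656, 0.3750, 0.1875]
t=2: π = [0.1934, 0.2969, 0.3145, 0.1953]
t=3: π = [0.1885, 0.2893, 0.3335, 0.1887]
t=4: π = [0.1902, 0.2917, 0.3278, 0.1903]
t=5: π = [0.1898, 0.2910, 0.3295, 0.1898]
t=6: π = [0.1899, 0.2912, 0.3290, 0.1899]
t=7: π = [0.1899, 0.2911, 0.3292, 0.1899]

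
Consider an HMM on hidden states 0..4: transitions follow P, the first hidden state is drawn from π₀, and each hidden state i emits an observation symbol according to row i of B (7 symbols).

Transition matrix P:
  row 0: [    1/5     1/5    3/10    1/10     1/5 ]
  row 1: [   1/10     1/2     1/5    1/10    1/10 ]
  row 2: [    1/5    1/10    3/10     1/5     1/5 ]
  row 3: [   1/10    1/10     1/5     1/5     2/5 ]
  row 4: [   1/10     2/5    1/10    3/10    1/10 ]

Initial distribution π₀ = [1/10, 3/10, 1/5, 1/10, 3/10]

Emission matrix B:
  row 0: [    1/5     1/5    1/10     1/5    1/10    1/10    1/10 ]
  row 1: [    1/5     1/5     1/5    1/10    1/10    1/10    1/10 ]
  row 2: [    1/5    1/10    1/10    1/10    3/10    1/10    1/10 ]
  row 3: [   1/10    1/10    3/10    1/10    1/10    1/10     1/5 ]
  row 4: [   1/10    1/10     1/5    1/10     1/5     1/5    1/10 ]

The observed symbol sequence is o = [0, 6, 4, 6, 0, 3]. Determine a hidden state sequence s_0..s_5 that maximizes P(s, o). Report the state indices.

t=0: δ = [2.000e-02, 6.000e-02, 4.000e-02, 1.000e-02, 3.000e-02]  (obs o_0=0)
t=1: δ = [8.000e-04, 3.000e-03, 1.200e-03, 1.800e-03, 8.000e-04]  ψ = [2, 1, 1, 4, 2]  (obs o_1=6)
t=2: δ = [3.000e-05, 1.500e-04, 1.800e-04, 3.600e-05, 1.440e-04]  ψ = [1, 1, 1, 3, 3]  (obs o_2=4)
t=3: δ = [3.600e-06, 7.500e-06, 5.400e-06, 8.640e-06, 3.600e-06]  ψ = [2, 1, 2, 4, 2]  (obs o_3=6)
t=4: δ = [2.160e-07, 7.500e-07, 3.456e-07, 1.728e-07, 3.456e-07]  ψ = [2, 1, 3, 3, 3]  (obs o_4=0)
t=5: δ = [1.500e-08, 3.750e-08, 1.500e-08, 1.037e-08, 7.500e-09]  ψ = [1, 1, 1, 4, 1]  (obs o_5=3)
backtrack: best end state = 1; path = [1, 1, 1, 1, 1, 1]

path = [1, 1, 1, 1, 1, 1]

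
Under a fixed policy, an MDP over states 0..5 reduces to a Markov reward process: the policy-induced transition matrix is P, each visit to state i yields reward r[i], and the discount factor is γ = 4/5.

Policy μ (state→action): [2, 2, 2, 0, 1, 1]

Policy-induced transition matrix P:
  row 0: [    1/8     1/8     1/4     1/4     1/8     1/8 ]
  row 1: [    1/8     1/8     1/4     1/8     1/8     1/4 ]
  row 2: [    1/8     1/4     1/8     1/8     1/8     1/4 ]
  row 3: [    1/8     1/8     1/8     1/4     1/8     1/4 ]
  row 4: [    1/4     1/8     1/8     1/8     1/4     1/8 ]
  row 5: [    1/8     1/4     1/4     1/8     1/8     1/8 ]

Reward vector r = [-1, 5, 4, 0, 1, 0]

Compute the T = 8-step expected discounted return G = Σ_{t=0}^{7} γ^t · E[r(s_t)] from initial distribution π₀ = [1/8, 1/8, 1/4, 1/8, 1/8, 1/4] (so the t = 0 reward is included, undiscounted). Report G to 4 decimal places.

G = 6.7896

t=0: π = [0.1250, 0.1250, 0.2500, 0.1250, 0.1250, 0.2500], E[r] = 1.6250, γ^t·E[r] = 1.625000, running G = 1.625000
t=1: π = [0.1406, 0.1875, 0.1875, 0.1563, 0.1406, 0.1875], E[r] = 1.6875, γ^t·E[r] = 1.350000, running G = 2.975000
t=2: π = [0.1426, 0.1719, 0.1895, 0.1621, 0.1426, 0.1914], E[r] = 1.6172, γ^t·E[r] = 1.035000, running G = 4.010000
t=3: π = [0.1428, 0.1726, 0.1882, 0.1631, 0.1428, 0.1904], E[r] = 1.6160, γ^t·E[r] = 0.827375, running G = 4.837375
t=4: π = [0.1429, 0.1723, 0.1882, 0.1632, 0.1429, 0.1905], E[r] = 1.6146, γ^t·E[r] = 0.661338, running G = 5.498713
t=5: π = [0.1429, 0.1723, 0.1882, 0.1633, 0.1429, 0.1905], E[r] = 1.6145, γ^t·E[r] = 0.529053, running G = 6.027765
t=6: π = [0.1429, 0.1723, 0.1882, 0.1633, 0.1429, 0.1905], E[r] = 1.6145, γ^t·E[r] = 0.423235, running G = 6.451000
t=7: π = [0.1429, 0.1723, 0.1882, 0.1633, 0.1429, 0.1905], E[r] = 1.6145, γ^t·E[r] = 0.338588, running G = 6.789588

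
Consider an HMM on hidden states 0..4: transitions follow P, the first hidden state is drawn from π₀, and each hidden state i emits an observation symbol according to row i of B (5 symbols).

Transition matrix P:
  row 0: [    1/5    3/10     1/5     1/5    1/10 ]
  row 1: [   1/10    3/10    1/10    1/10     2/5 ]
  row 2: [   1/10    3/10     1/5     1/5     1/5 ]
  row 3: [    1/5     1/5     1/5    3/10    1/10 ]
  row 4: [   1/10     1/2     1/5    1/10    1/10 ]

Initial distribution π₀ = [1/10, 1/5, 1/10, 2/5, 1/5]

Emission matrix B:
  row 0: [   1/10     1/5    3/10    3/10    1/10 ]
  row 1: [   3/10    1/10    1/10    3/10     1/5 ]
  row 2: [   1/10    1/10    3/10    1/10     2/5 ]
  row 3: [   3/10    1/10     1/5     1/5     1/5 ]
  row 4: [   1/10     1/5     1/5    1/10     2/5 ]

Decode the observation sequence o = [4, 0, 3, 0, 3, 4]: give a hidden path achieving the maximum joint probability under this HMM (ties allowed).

t=0: δ = [1.000e-02, 4.000e-02, 4.000e-02, 8.000e-02, 8.000e-02]  (obs o_0=4)
t=1: δ = [1.600e-03, 1.200e-02, 1.600e-03, 7.200e-03, 1.600e-03]  ψ = [3, 4, 3, 3, 1]  (obs o_1=0)
t=2: δ = [4.320e-04, 1.080e-03, 1.440e-04, 4.320e-04, 4.800e-04]  ψ = [3, 1, 3, 3, 1]  (obs o_2=3)
t=3: δ = [1.080e-05, 9.720e-05, 1.080e-05, 3.888e-05, 4.320e-05]  ψ = [1, 1, 1, 3, 1]  (obs o_3=0)
t=4: δ = [2.916e-06, 8.748e-06, 9.720e-07, 2.333e-06, 3.888e-06]  ψ = [1, 1, 1, 3, 1]  (obs o_4=3)
t=5: δ = [8.748e-08, 5.249e-07, 3.499e-07, 1.750e-07, 1.400e-06]  ψ = [1, 1, 1, 1, 1]  (obs o_5=4)
backtrack: best end state = 4; path = [4, 1, 1, 1, 1, 4]

path = [4, 1, 1, 1, 1, 4]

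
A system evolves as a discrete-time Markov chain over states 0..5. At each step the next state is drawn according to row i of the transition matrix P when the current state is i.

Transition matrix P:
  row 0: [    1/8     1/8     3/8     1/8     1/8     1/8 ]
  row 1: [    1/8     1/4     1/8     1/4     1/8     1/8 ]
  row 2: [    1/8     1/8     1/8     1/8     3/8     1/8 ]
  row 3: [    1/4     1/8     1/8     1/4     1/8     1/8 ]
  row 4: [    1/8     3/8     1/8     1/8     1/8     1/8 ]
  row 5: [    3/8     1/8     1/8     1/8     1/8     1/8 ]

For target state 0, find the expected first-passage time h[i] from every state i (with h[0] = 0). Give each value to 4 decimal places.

h = [0.0000, 5.5202, 5.6280, 4.8302, 5.6065, 4.2264]

First-step conditioning: h[0] = 0; for i ≠ 0, h[i] = 1 + Σ_k P[i][k]·h[k].
  h[1] = 1 + 1/4·h[1] + 1/8·h[2] + 1/4·h[3] + 1/8·h[4] + 1/8·h[5]
  h[2] = 1 + 1/8·h[1] + 1/8·h[2] + 1/8·h[3] + 3/8·h[4] + 1/8·h[5]
  h[3] = 1 + 1/8·h[1] + 1/8·h[2] + 1/4·h[3] + 1/8·h[4] + 1/8·h[5]
  h[4] = 1 + 3/8·h[1] + 1/8·h[2] + 1/8·h[3] + 1/8·h[4] + 1/8·h[5]
  h[5] = 1 + 1/8·h[1] + 1/8·h[2] + 1/8·h[3] + 1/8·h[4] + 1/8·h[5]
Solving the 5×5 linear system over states ≠ 0 gives exactly h = [0, 2048/371, 2088/371, 256/53, 2080/371, 224/53] (h[0] = 0 is the target).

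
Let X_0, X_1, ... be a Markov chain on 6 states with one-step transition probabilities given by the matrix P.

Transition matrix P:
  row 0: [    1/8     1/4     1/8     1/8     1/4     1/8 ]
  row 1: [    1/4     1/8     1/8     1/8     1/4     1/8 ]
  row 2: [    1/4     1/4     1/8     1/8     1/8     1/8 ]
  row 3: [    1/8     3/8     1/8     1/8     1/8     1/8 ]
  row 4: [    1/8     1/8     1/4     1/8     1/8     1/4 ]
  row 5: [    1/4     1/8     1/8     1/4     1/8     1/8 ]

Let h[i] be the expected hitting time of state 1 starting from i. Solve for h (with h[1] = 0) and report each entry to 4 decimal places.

First-step conditioning: h[1] = 0; for i ≠ 1, h[i] = 1 + Σ_k P[i][k]·h[k].
  h[0] = 1 + 1/8·h[0] + 1/8·h[2] + 1/8·h[3] + 1/4·h[4] + 1/8·h[5]
  h[2] = 1 + 1/4·h[0] + 1/8·h[2] + 1/8·h[3] + 1/8·h[4] + 1/8·h[5]
  h[3] = 1 + 1/8·h[0] + 1/8·h[2] + 1/8·h[3] + 1/8·h[4] + 1/8·h[5]
  h[4] = 1 + 1/8·h[0] + 1/4·h[2] + 1/8·h[3] + 1/8·h[4] + 1/4·h[5]
  h[5] = 1 + 1/4·h[0] + 1/8·h[2] + 1/4·h[3] + 1/8·h[4] + 1/8·h[5]
Solving the 5×5 linear system over states ≠ 1 gives exactly h = [4744/1081, 0, 4673/1081, 4080/1081, 5312/1081, 5183/1081] (h[1] = 0 is the target).

h = [4.3885, 0.0000, 4.3228, 3.7743, 4.9140, 4.7946]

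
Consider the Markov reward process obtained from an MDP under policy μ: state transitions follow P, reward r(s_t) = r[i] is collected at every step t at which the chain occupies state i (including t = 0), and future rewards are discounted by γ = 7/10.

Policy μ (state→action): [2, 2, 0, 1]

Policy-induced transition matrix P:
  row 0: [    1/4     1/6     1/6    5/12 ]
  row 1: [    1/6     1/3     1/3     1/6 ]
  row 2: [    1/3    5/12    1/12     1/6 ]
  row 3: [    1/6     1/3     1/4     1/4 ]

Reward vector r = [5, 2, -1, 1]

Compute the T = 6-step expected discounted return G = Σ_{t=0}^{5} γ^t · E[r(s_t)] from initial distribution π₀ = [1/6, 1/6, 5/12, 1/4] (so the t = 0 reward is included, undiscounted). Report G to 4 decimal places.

t=0: π = [0.1667, 0.1667, 0.4167, 0.2500], E[r] = 1.0000, γ^t·E[r] = 1.000000, running G = 1.000000
t=1: π = [0.2500, 0.3403, 0.1806, 0.2292], E[r] = 1.9792, γ^t·E[r] = 1.385417, running G = 2.385417
t=2: π = [0.2176, 0.3067, 0.2274, 0.2483], E[r] = 1.7222, γ^t·E[r] = 0.843889, running G = 3.229306
t=3: π = [0.2227, 0.3160, 0.2195, 0.2418], E[r] = 1.7678, γ^t·E[r] = 0.606354, running G = 3.835659
t=4: π = [0.2218, 0.3145, 0.2212, 0.2425], E[r] = 1.7594, γ^t·E[r] = 0.422427, running G = 4.258086
t=5: π = [0.2220, 0.3148, 0.2209, 0.2423], E[r] = 1.7611, γ^t·E[r] = 0.295995, running G = 4.554081

G = 4.5541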